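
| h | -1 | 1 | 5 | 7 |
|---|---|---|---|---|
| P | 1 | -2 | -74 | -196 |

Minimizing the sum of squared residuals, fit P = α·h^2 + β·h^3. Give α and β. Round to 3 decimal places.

α = -0.360, β = -0.520

Sums needed: Σh^2·h^2 = 3028, Σh^2·h^3 = 19932, Σh^3·h^3 = 133276.
Right-hand side: Σh^2·P = -11455, Σh^3·P = -76481.
So AᵀA·[α, β]ᵀ = AᵀP: [[3028, 19932]; [19932, 133276]]·[α, β]ᵀ = [-11455, -76481]ᵀ.
det = 3028·133276 − 19932² = 6275104.
α = ((-11455)·133276 − 19932·(-76481))/6275104 = -25651/71308; β = (3028·(-76481) − 19932·(-11455))/6275104 = -203963/392194.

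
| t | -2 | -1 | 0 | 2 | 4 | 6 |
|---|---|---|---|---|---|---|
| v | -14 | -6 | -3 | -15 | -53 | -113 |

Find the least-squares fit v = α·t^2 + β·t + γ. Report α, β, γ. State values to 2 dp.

Sums needed: Σt^2·t^2 = 1585, Σt^2·t = 279, Σt^2 = 61, Σt·t = 61, Σt = 9, Σ1 = 6.
Moment sums: Σt^2·v = -5038, Σt·v = -886, Σv = -204.
Inverting the 3×3 Gram matrix, [α, β, γ]ᵀ = [-4806/1601, -578/1601, -4706/1601]ᵀ.

α = -3.00, β = -0.36, γ = -2.94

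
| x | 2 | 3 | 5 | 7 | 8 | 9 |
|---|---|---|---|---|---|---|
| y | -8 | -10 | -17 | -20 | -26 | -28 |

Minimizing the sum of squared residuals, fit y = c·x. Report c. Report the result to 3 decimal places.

Setting ∂/∂c … = 0 gives: 232·c = -731.
c = (-731)/232 = -3.15086.

c = -3.151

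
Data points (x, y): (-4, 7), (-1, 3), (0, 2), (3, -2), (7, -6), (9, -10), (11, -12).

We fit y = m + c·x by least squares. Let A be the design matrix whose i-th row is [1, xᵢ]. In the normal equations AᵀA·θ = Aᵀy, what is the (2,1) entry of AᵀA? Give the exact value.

Row 2 ↔ basis x, column 1 ↔ basis 1, so (AᵀA)_{2,1} = Σᵢ x = (-4)·(1) + (-1)·(1) + (0)·(1) + (3)·(1) + (7)·(1) + (9)·(1) + (11)·(1) = 25.

25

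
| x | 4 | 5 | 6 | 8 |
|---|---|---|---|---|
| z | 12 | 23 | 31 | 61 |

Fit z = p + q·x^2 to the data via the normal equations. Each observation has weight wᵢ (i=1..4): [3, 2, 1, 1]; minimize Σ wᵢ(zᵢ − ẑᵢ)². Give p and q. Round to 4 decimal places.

With design matrix A, AᵀWA = [[7, 198]; [198, 7410]] and AᵀWz = [174, 6746]ᵀ.
Eliminating q: 7410·(row 1) − 198·(row 2) gives 12666·p = 7410·174 − 198·6746 = -46368, so p = -7728/2111.
Then q = (6746 − 198·(-7728/2111))/7410 = 6385/6333.

p = -3.6608, q = 1.0082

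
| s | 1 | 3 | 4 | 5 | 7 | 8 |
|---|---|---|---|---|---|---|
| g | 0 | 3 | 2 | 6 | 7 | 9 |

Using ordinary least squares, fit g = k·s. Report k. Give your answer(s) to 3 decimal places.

k = 1.024

From the data, Σs·s = 164.
For Xᵀg: Σs·g = 168.
k = 168/164 = 1.02439.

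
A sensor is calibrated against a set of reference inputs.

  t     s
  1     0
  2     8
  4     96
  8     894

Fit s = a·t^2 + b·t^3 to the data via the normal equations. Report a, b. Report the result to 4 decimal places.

a = -1.9716, b = 1.9925

From the data, Σt^2·t^2 = 4369, Σt^2·t^3 = 33825, Σt^3·t^3 = 266305.
Moment sums: Σt^2·s = 58784, Σt^3·s = 463936.
MᵀM·[a, b]ᵀ = Mᵀs becomes [[4369, 33825]; [33825, 266305]]·[a, b]ᵀ = [58784, 463936]ᵀ.
det = 4369·266305 − 33825² = 19355920.
a = (58784·266305 − 33825·463936)/19355920 = -477026/241949; b = (4369·463936 − 33825·58784)/19355920 = 2410474/1209745.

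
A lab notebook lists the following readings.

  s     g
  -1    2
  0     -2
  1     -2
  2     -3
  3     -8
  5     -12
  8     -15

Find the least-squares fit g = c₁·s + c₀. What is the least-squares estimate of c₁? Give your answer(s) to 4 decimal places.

Normal-equation sums: Σs·s = 104, Σs = 18, Σ1 = 7.
For Mᵀg: Σs·g = -214, Σg = -40.
MᵀM·[c₁, c₀]ᵀ = Mᵀg becomes [[104, 18]; [18, 7]]·[c₁, c₀]ᵀ = [-214, -40]ᵀ.
Δ = 104·7 − 18² = 404.
c₁ = ((-214)·7 − 18·(-40))/404 = -389/202; c₀ = (104·(-40) − 18·(-214))/404 = -77/101.

c₁ = -1.9257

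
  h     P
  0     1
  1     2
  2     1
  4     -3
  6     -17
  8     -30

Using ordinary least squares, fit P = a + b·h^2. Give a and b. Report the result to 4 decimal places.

a = 2.6288, b = -0.5105

Forming AᵀA = [[6, 121]; [121, 5665]] and AᵀP = [-46, -2574]ᵀ gives AᵀA·[a, b]ᵀ = AᵀP.
det = 6·5665 − 121² = 19349.
a = ((-46)·5665 − 121·(-2574))/19349 = 4624/1759; b = (6·(-2574) − 121·(-46))/19349 = -898/1759.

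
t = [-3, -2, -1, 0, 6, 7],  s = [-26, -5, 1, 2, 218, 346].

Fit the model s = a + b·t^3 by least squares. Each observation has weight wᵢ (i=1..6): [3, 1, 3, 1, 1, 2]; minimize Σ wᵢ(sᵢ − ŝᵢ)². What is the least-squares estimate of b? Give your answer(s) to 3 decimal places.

Sums needed: Σwᵢ·1 = 11, Σwᵢ·t^3 = 810, Σwᵢ·t^3·t^3 = 284208.
Moment sums: Σwᵢ·s = 832, Σwᵢ·t^3·s = 286587.
So MᵀWM·[a, b]ᵀ = MᵀWs: [[11, 810]; [810, 284208]]·[a, b]ᵀ = [832, 286587]ᵀ.
Δ = 11·284208 − 810² = 2470188.
a = (832·284208 − 810·286587)/2470188 = 720931/411698; b = (11·286587 − 810·832)/2470188 = 826179/823396.

b = 1.003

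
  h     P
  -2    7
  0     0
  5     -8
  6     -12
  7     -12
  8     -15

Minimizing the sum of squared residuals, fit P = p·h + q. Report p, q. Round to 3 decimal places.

p = -2.073, q = 1.626

From the data, Σh·h = 178, Σh = 24, Σ1 = 6.
And Σh·P = -330, ΣP = -40.
So AᵀA·[p, q]ᵀ = AᵀP: [[178, 24]; [24, 6]]·[p, q]ᵀ = [-330, -40]ᵀ.
Eliminating q: 6·(row 1) − 24·(row 2) gives 492·p = 6·(-330) − 24·(-40) = -1020, so p = -85/41.
Then q = ((-40) − 24·(-85/41))/6 = 200/123.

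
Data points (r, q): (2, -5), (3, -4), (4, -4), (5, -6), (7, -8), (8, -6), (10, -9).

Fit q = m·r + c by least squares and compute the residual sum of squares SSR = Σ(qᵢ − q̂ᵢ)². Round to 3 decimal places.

SSR = 6.230

Forming AᵀA = [[267, 39]; [39, 7]] and Aᵀq = [-262, -42]ᵀ gives AᵀA·[m, c]ᵀ = Aᵀq.
Determinant 267·7 − 39² = 348.
m = ((-262)·7 − 39·(-42))/348 = -49/87; c = (267·(-42) − 39·(-262))/348 = -83/29.
Residuals: -88/87, 16/29, 97/87, -28/87, -104/87, 119/87, -44/87; SSR = 542/87.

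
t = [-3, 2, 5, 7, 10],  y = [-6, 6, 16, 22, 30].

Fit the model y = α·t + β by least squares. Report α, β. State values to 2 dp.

The normal system MᵀM·[α, β]ᵀ = Mᵀy is [[187, 21]; [21, 5]]·[α, β]ᵀ = [564, 68]ᵀ.
det = 187·5 − 21² = 494.
α = (564·5 − 21·68)/494 = 696/247; β = (187·68 − 21·564)/494 = 436/247.

α = 2.82, β = 1.77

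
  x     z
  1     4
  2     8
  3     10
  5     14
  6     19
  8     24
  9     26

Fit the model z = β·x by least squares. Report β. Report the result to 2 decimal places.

β = 3.00

From the data, Σx·x = 220.
Right-hand side: Σx·z = 660.
So MᵀM·[β]ᵀ = Mᵀz: [[220]]·[β]ᵀ = [660]ᵀ.
β = 660/220 = 3.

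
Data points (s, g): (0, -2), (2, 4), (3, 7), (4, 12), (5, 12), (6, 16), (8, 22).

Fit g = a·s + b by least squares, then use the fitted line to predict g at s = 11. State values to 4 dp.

ĝ = 30.9762

Entries of MᵀM: Σs·s = 154, Σs = 28, Σ1 = 7.
And Σs·g = 409, Σg = 71.
MᵀM·[a, b]ᵀ = Mᵀg becomes [[154, 28]; [28, 7]]·[a, b]ᵀ = [409, 71]ᵀ.
Δ = 154·7 − 28² = 294.
a = (409·7 − 28·71)/294 = 125/42; b = (154·71 − 28·409)/294 = -37/21.
At s = 11: ĝ = (125/42)·(11) + (-37/21)·(1) = 1301/42.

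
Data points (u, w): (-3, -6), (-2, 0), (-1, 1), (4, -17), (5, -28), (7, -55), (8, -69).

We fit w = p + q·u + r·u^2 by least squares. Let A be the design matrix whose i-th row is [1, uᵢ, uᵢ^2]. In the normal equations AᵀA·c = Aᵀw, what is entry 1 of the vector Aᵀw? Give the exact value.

Entry 1 ↔ basis 1, so (Aᵀw)_{1} = Σᵢ wᵢ = (1)·(-6) + (1)·(0) + (1)·(1) + (1)·(-17) + (1)·(-28) + (1)·(-55) + (1)·(-69) = -174.

-174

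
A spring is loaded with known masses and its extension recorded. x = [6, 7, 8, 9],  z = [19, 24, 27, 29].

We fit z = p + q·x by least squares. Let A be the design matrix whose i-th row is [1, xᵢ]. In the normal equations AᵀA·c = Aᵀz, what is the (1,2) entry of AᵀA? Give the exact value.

Row 1 ↔ basis 1, column 2 ↔ basis x, so (AᵀA)_{1,2} = Σᵢ x = (1)·(6) + (1)·(7) + (1)·(8) + (1)·(9) = 30.

30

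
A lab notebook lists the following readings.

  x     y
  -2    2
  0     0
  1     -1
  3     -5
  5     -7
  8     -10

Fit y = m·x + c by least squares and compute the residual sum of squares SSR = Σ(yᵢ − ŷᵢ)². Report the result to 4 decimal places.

From the data, Σx·x = 103, Σx = 15, Σ1 = 6.
And Σx·y = -135, Σy = -21.
So MᵀM·[m, c]ᵀ = Mᵀy: [[103, 15]; [15, 6]]·[m, c]ᵀ = [-135, -21]ᵀ.
Determinant 103·6 − 15² = 393.
m = ((-135)·6 − 15·(-21))/393 = -165/131; c = (103·(-21) − 15·(-135))/393 = -46/131.
Residuals: -22/131, 46/131, 80/131, -114/131, -46/131, 56/131; SSR = 208/131.

SSR = 1.5878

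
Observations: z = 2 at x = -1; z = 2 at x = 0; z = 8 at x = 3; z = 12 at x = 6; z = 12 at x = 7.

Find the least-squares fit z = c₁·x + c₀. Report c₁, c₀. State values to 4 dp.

c₁ = 1.4000, c₀ = 3.0000

MᵀM·[c₁, c₀]ᵀ = Mᵀz reads: 95·c₁ + 15·c₀ = 178;  15·c₁ + 5·c₀ = 36.
Δ = 95·5 − 15² = 250.
c₁ = (178·5 − 15·36)/250 = 7/5; c₀ = (95·36 − 15·178)/250 = 3.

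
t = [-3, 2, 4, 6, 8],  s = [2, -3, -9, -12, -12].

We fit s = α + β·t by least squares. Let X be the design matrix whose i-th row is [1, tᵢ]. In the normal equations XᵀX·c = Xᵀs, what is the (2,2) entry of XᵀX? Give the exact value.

129

Row 2 ↔ basis t, column 2 ↔ basis t, so (XᵀX)_{2,2} = Σᵢ (t)·(t) = (-3)·(-3) + (2)·(2) + (4)·(4) + (6)·(6) + (8)·(8) = 129.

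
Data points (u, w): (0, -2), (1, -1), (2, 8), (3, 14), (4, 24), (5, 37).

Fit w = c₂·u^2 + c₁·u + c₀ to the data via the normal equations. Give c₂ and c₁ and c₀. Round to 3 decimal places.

c₂ = 1.143, c₁ = 2.171, c₀ = -2.571

Normal-equation sums: Σu^2·u^2 = 979, Σu^2·u = 225, Σu^2 = 55, Σu·u = 55, Σu = 15, Σ1 = 6.
For Aᵀw: Σu^2·w = 1466, Σu·w = 338, Σw = 80.
Normal equations: [[979, 225, 55]; [225, 55, 15]; [55, 15, 6]]·[c₂, c₁, c₀]ᵀ = [1466, 338, 80]ᵀ.
Row-reducing yields c₂ = 8/7, c₁ = 76/35, c₀ = -18/7.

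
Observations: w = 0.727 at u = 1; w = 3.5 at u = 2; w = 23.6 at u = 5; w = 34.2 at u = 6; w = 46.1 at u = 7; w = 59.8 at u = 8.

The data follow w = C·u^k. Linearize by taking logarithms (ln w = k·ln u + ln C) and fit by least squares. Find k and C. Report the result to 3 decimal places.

Taking logs, ln w = k·ln u + ln C, so regress ln w on ln u.
XᵀX = [[14.3918, 8.1197]; [8.1197, 6]], rhs = [28.2465, 15.5492]ᵀ  (here Σln u = 8.1197, Σ(ln u)² = 14.3918, Σln w = 15.5492, Σln u·ln w = 28.2465).
Solving (det = 20.4213): k = 2.11662, ln C = -0.27285, so C = exp(-0.27285) = 0.76121.

k = 2.117, C = 0.761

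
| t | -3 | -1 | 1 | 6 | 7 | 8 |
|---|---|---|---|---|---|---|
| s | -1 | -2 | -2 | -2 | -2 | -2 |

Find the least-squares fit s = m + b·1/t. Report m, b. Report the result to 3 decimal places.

Sums needed: Σ1 = 6, Σ1/t = 17/168, Σ1/t·1/t = 61385/28224.
And Σs = -11, Σ1/t·s = -15/28.
AᵀA·[m, b]ᵀ = Aᵀs becomes [[6, 17/168]; [17/168, 61385/28224]]·[m, b]ᵀ = [-11, -15/28]ᵀ.
det = 6·(61385/28224) − (17/168)² = 368021/28224.
m = ((-11)·(61385/28224) − (17/168)·(-15/28))/(368021/28224) = -673705/368021; b = (6·(-15/28) − (17/168)·(-11))/(368021/28224) = -59304/368021.

m = -1.831, b = -0.161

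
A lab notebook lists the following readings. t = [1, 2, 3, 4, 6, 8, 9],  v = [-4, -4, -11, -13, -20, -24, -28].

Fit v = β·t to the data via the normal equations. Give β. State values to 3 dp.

β = -3.133

Compute the Gram sums: Σt·t = 211.
Moment sums: Σt·v = -661.
Hence β = -661 / 211 ≈ -3.1327.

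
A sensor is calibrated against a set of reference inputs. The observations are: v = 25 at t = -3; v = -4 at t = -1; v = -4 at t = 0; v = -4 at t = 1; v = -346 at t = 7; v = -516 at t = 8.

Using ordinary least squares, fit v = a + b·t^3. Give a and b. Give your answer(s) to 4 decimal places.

From the data, Σ1 = 6, Σt^3 = 828, Σt^3·t^3 = 380524.
Moment sums: Σv = -849, Σt^3·v = -383545.
Eliminating b: 380524·(row 1) − 828·(row 2) gives 1597560·a = 380524·(-849) − 828·(-383545) = -5489616, so a = -228734/66565.
Then b = ((-383545) − 828·(-228734/66565))/380524 = -266383/266260.

a = -3.4363, b = -1.0005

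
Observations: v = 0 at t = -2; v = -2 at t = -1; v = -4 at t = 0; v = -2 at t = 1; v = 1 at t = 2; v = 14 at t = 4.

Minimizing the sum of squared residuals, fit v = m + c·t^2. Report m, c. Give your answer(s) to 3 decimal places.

Entries of MᵀM: Σ1 = 6, Σt^2 = 26, Σt^2·t^2 = 290.
And Σv = 7, Σt^2·v = 224.
So MᵀM·[m, c]ᵀ = Mᵀv: [[6, 26]; [26, 290]]·[m, c]ᵀ = [7, 224]ᵀ.
Determinant 6·290 − 26² = 1064.
m = (7·290 − 26·224)/1064 = -271/76; c = (6·224 − 26·7)/1064 = 83/76.

m = -3.566, c = 1.092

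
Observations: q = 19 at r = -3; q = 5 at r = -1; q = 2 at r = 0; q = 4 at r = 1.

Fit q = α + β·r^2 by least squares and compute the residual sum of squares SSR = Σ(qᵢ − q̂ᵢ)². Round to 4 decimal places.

SSR = 0.7867

From the data, Σ1 = 4, Σr^2 = 11, Σr^2·r^2 = 83.
Right-hand side: Σq = 30, Σr^2·q = 180.
Normal equations: [[4, 11]; [11, 83]]·[α, β]ᵀ = [30, 180]ᵀ.
Eliminating β: 83·(row 1) − 11·(row 2) gives 211·α = 83·30 − 11·180 = 510, so α = 510/211.
Then β = (180 − 11·(510/211))/83 = 390/211.
Residuals: -11/211, 155/211, -88/211, -56/211; SSR = 166/211.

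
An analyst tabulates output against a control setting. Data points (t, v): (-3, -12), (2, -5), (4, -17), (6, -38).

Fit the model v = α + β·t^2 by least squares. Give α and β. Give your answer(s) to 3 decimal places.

Entries of MᵀM: Σ1 = 4, Σt^2 = 65, Σt^2·t^2 = 1649.
For Mᵀv: Σv = -72, Σt^2·v = -1768.
So MᵀM·[α, β]ᵀ = Mᵀv: [[4, 65]; [65, 1649]]·[α, β]ᵀ = [-72, -1768]ᵀ.
Determinant 4·1649 − 65² = 2371.
α = ((-72)·1649 − 65·(-1768))/2371 = -3808/2371; β = (4·(-1768) − 65·(-72))/2371 = -2392/2371.

α = -1.606, β = -1.009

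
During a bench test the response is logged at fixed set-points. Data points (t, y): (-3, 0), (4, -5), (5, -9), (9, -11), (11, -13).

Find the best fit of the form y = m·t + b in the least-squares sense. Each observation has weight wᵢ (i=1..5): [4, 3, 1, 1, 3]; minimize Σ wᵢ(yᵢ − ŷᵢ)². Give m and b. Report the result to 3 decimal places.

Setting ∂/∂m … = 0 gives: 553·m + 47·b = -633;  47·m + 12·b = -74.
det = 553·12 − 47² = 4427.
m = ((-633)·12 − 47·(-74))/4427 = -4118/4427; b = (553·(-74) − 47·(-633))/4427 = -11171/4427.

m = -0.930, b = -2.523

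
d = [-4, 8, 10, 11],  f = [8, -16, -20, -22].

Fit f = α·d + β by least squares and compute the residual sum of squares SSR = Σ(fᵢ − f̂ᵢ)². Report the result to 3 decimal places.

The normal equations are: 301·α + 25·β = -602;  25·α + 4·β = -50.
det = 301·4 − 25² = 579.
α = ((-602)·4 − 25·(-50))/579 = -2; β = (301·(-50) − 25·(-602))/579 = 0.
Residuals: 0, 0, 0, 0; SSR = 0.

SSR = 0.000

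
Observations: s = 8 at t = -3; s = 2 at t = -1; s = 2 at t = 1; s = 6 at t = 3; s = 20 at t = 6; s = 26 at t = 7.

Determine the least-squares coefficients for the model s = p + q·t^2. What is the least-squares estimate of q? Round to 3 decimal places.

q = 0.496

From the data, Σ1 = 6, Σt^2 = 105, Σt^2·t^2 = 3861.
Right-hand side: Σs = 64, Σt^2·s = 2124.
So AᵀA·[p, q]ᵀ = Aᵀs: [[6, 105]; [105, 3861]]·[p, q]ᵀ = [64, 2124]ᵀ.
det = 6·3861 − 105² = 12141.
p = (64·3861 − 105·2124)/12141 = 2676/1349; q = (6·2124 − 105·64)/12141 = 2008/4047.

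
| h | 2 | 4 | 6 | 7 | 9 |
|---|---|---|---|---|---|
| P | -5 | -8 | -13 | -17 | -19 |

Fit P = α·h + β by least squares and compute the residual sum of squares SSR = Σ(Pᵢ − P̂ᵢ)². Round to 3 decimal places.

SSR = 4.137

Normal-equation sums: Σh·h = 186, Σh = 28, Σ1 = 5.
And Σh·P = -410, ΣP = -62.
det = 186·5 − 28² = 146.
α = ((-410)·5 − 28·(-62))/146 = -157/73; β = (186·(-62) − 28·(-410))/146 = -26/73.
Residuals: -25/73, 70/73, 19/73, -116/73, 52/73; SSR = 302/73.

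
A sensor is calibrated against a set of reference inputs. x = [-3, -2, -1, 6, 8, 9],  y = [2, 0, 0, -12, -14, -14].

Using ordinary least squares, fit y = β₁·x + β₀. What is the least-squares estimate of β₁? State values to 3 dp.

β₁ = -1.419

With design matrix M, MᵀM = [[195, 17]; [17, 6]] and Mᵀy = [-316, -38]ᵀ.
Δ = 195·6 − 17² = 881.
β₁ = ((-316)·6 − 17·(-38))/881 = -1250/881; β₀ = (195·(-38) − 17·(-316))/881 = -2038/881.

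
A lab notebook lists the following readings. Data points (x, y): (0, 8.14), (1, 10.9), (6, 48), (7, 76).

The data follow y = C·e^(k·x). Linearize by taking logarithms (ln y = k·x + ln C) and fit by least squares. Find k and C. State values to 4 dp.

With ln yᵢ as the transformed response and xᵢ as the regressor:
XᵀX = [[86.0000, 14.0000]; [14.0000, 4]], rhs = [55.9311, 12.6875]ᵀ  (here Σx = 14.0000, Σ(x)² = 86.0000, Σln y = 12.6875, Σx·ln y = 55.9311).
Slope k = (n·Σx·ln y − Σx·Σln y)/(n·Σ(x)² − (Σx)²) = (4·55.9311 − 14.0000·12.6875)/148.0000 = 0.31148; ln C = (Σln y − k·Σx)/n = 2.08168, so C = exp(2.08168) = 8.01792.

k = 0.3115, C = 8.0179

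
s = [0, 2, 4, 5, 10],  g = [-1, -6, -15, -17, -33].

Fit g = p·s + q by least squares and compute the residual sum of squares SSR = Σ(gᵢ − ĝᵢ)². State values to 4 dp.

Normal-equation sums: Σs·s = 145, Σs = 21, Σ1 = 5.
Moment sums: Σs·g = -487, Σg = -72.
Normal equations: [[145, 21]; [21, 5]]·[p, q]ᵀ = [-487, -72]ᵀ.
Eliminating q: 5·(row 1) − 21·(row 2) gives 284·p = 5·(-487) − 21·(-72) = -923, so p = -13/4.
Then q = ((-72) − 21·(-13/4))/5 = -3/4.
Residuals: -1/4, 5/4, -5/4, 0, 1/4; SSR = 13/4.

SSR = 3.2500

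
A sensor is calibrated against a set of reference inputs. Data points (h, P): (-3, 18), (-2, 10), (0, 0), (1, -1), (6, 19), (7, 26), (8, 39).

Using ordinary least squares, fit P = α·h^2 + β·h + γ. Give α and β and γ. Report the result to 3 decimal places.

α = 0.951, β = -2.843, γ = 0.627

From the data, Σh^2·h^2 = 7891, Σh^2·h = 1037, Σh^2 = 163, Σh·h = 163, Σh = 17, Σ1 = 7.
Right-hand side: Σh^2·P = 4655, Σh·P = 533, ΣP = 111.
Normal equations: [[7891, 1037, 163]; [1037, 163, 17]; [163, 17, 7]]·[α, β, γ]ᵀ = [4655, 533, 111]ᵀ.
Row-reducing yields α = 577/607, β = -5177/1821, γ = 1141/1821.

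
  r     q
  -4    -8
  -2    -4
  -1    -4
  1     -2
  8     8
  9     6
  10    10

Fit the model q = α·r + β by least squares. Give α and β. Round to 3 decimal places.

α = 1.186, β = -2.702

Forming AᵀA = [[267, 21]; [21, 7]] and Aᵀq = [260, 6]ᵀ gives AᵀA·[α, β]ᵀ = Aᵀq.
Δ = 267·7 − 21² = 1428.
α = (260·7 − 21·6)/1428 = 121/102; β = (267·6 − 21·260)/1428 = -643/238.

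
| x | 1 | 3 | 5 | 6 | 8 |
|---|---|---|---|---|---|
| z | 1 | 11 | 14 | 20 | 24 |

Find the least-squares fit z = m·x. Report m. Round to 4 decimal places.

Normal-equation sums: Σx·x = 135.
For Mᵀz: Σx·z = 416.
Normal equations: [[135]]·[m]ᵀ = [416]ᵀ.
m = 416/135 = 3.08148.

m = 3.0815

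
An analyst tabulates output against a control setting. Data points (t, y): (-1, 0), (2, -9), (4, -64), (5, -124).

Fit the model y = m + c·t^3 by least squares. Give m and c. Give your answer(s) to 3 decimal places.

Entries of AᵀA: Σ1 = 4, Σt^3 = 196, Σt^3·t^3 = 19786.
And Σy = -197, Σt^3·y = -19668.
Normal equations: [[4, 196]; [196, 19786]]·[m, c]ᵀ = [-197, -19668]ᵀ.
det = 4·19786 − 196² = 40728.
m = ((-197)·19786 − 196·(-19668))/40728 = -21457/20364; c = (4·(-19668) − 196·(-197))/40728 = -10015/10182.

m = -1.054, c = -0.984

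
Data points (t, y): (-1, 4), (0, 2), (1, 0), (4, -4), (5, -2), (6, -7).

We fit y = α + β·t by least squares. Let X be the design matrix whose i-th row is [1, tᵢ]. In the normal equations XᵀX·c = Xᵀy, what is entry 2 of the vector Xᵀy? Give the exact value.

-72

Entry 2 ↔ basis t, so (Xᵀy)_{2} = Σᵢ (t)·yᵢ = (-1)·(4) + (0)·(2) + (1)·(0) + (4)·(-4) + (5)·(-2) + (6)·(-7) = -72.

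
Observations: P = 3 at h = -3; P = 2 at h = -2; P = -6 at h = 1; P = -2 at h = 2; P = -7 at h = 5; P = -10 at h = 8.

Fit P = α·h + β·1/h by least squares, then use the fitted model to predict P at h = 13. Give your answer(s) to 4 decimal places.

Normal-equation sums: Σh·h = 107, Σh·1/h = 6, Σ1/h·1/h = 24001/14400.
For AᵀP: Σh·P = -138, Σ1/h·P = -233/20.
So AᵀA·[α, β]ᵀ = AᵀP: [[107, 6]; [6, 24001/14400]]·[α, β]ᵀ = [-138, -233/20]ᵀ.
Eliminating β: (24001/14400)·(row 1) − 6·(row 2) gives (2049707/14400)·α = (24001/14400)·(-138) − 6·(-233/20) = -384263/2400, so α = -209598/186337.
Then β = ((-233/20) − 6·(-209598/186337))/(24001/14400) = -547920/186337.
At h = 13: P̂ = (-209598/186337)·(13) + (-547920/186337)·(1/13) = -35969982/2422381.

P̂ = -14.8490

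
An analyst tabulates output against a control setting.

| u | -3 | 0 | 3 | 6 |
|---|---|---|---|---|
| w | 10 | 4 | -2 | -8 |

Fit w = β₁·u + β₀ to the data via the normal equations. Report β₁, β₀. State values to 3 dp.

From the data, Σu·u = 54, Σu = 6, Σ1 = 4.
Moment sums: Σu·w = -84, Σw = 4.
So AᵀA·[β₁, β₀]ᵀ = Aᵀw: [[54, 6]; [6, 4]]·[β₁, β₀]ᵀ = [-84, 4]ᵀ.
Eliminating β₀: 4·(row 1) − 6·(row 2) gives 180·β₁ = 4·(-84) − 6·4 = -360, so β₁ = -2.
Then β₀ = (4 − 6·(-2))/4 = 4.

β₁ = -2.000, β₀ = 4.000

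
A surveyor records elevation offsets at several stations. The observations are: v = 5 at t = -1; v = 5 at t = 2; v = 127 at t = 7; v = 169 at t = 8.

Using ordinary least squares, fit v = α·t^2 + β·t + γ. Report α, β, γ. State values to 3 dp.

α = 3.032, β = -2.971, γ = -1.056

The normal equations are: 6514·α + 862·β + 118·γ = 17064;  862·α + 118·β + 16·γ = 2246;  118·α + 16·β + 4·γ = 306.
(Σt^2·t^2 = 6514, Σt^2·t = 862, Σt^2 = 118, Σt·t = 118, Σt = 16, Σ1 = 4, Σt^2·v = 17064, Σt·v = 2246, Σv = 306.)
Solving the 3×3 system (Gaussian elimination) gives α = 5903/1947, β = -1928/649, γ = -187/177.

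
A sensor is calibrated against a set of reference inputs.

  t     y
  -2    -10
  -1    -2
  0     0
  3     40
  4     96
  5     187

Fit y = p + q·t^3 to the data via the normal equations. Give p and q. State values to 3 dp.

Setting ∂/∂p … = 0 gives: 6·p + 207·q = 311;  207·p + 20515·q = 30681.
(Σ1 = 6, Σt^3 = 207, Σt^3·t^3 = 20515, Σy = 311, Σt^3·y = 30681.)
Determinant 6·20515 − 207² = 80241.
p = (311·20515 − 207·30681)/80241 = 29198/80241; q = (6·30681 − 207·311)/80241 = 39903/26747.

p = 0.364, q = 1.492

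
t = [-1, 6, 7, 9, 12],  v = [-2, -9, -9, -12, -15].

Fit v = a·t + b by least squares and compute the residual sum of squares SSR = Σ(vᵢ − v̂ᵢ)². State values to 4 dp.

Forming MᵀM = [[311, 33]; [33, 5]] and Mᵀv = [-403, -47]ᵀ gives MᵀM·[a, b]ᵀ = Mᵀv.
Determinant 311·5 − 33² = 466.
a = ((-403)·5 − 33·(-47))/466 = -232/233; b = (311·(-47) − 33·(-403))/466 = -659/233.
Residuals: -39/233, -46/233, 186/233, -49/233, -52/233; SSR = 186/233.

SSR = 0.7983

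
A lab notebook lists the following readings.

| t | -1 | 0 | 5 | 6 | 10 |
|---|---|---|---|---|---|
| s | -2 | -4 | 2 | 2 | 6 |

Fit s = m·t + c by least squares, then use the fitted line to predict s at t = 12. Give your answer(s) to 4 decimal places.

Compute the Gram sums: Σt·t = 162, Σt = 20, Σ1 = 5.
Right-hand side: Σt·s = 84, Σs = 4.
So XᵀX·[m, c]ᵀ = Xᵀs: [[162, 20]; [20, 5]]·[m, c]ᵀ = [84, 4]ᵀ.
Eliminating c: 5·(row 1) − 20·(row 2) gives 410·m = 5·84 − 20·4 = 340, so m = 34/41.
Then c = (4 − 20·(34/41))/5 = -516/205.
At t = 12: ŝ = (34/41)·(12) + (-516/205)·(1) = 1524/205.

ŝ = 7.4341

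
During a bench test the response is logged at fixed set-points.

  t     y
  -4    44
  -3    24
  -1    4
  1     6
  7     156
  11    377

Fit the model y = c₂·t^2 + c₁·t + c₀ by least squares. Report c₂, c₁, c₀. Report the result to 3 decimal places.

With design matrix A, AᵀA = [[17381, 1583, 197]; [1583, 197, 11]; [197, 11, 6]] and Aᵀy = [54191, 4993, 611]ᵀ.
Row-reducing yields c₂ = 1955003/655314, c₁ = 843925/655314, c₀ = 166058/109219.

c₂ = 2.983, c₁ = 1.288, c₀ = 1.520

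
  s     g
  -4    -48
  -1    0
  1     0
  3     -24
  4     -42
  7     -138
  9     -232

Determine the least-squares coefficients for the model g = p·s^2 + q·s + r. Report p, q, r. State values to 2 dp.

Forming XᵀX = [[9557, 1099, 173]; [1099, 173, 19]; [173, 19, 7]] and Xᵀg = [-27210, -3102, -484]ᵀ gives XᵀX·[p, q, r]ᵀ = Xᵀg.
Solving the 3×3 system (Gaussian elimination) gives p = -105872/35749, q = 22313/35749, r = 84199/35749.

p = -2.96, q = 0.62, r = 2.36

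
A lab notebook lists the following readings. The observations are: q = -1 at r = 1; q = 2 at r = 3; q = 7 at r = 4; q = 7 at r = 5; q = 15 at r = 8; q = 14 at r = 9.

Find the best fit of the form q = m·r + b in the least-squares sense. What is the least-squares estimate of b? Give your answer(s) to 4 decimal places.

The normal system AᵀA·[m, b]ᵀ = Aᵀq is [[196, 30]; [30, 6]]·[m, b]ᵀ = [314, 44]ᵀ.
Eliminating b: 6·(row 1) − 30·(row 2) gives 276·m = 6·314 − 30·44 = 564, so m = 47/23.
Then b = (44 − 30·(47/23))/6 = -199/69.

b = -2.8841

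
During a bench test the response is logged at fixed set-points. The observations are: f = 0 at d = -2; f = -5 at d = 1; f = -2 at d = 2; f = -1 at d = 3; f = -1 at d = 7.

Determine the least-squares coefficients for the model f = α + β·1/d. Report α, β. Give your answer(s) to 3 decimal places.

The normal system MᵀM·[α, β]ᵀ = Mᵀf is [[5, 31/21]; [31/21, 1439/882]]·[α, β]ᵀ = [-9, -136/21]ᵀ.
det = 5·(1439/882) − (31/21)² = 5273/882.
α = ((-9)·(1439/882) − (31/21)·(-136/21))/(5273/882) = -4519/5273; β = (5·(-136/21) − (31/21)·(-9))/(5273/882) = -16842/5273.

α = -0.857, β = -3.194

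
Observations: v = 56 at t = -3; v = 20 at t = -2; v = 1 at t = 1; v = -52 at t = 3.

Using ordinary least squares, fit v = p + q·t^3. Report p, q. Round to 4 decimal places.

From the data, Σ1 = 4, Σt^3 = -7, Σt^3·t^3 = 1523.
For Xᵀv: Σv = 25, Σt^3·v = -3075.
So XᵀX·[p, q]ᵀ = Xᵀv: [[4, -7]; [-7, 1523]]·[p, q]ᵀ = [25, -3075]ᵀ.
Determinant 4·1523 − (-7)² = 6043.
p = (25·1523 − (-7)·(-3075))/6043 = 16550/6043; q = (4·(-3075) − (-7)·25)/6043 = -12125/6043.

p = 2.7387, q = -2.0065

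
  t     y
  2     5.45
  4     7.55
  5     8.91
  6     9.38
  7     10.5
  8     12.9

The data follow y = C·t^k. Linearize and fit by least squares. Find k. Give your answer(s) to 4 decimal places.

Let Y = ln y. Fitting Y = k·ln t + ln C by least squares:
Σln t = 9.5060, Σ(ln t)² = 16.3136, Σln y = 13.0515, Σln t·ln y = 21.4021.
Equations: 16.3136·k + 9.5060·ln C = 21.4021;  9.5060·k + 6·ln C = 13.0515.
Δ = 16.3136·6 − (9.5060)² = 7.5177; k = (21.4021·6 − 9.5060·13.0515)/7.5177 = 0.57793, ln C = (16.3136·13.0515 − 9.5060·21.4021)/7.5177 = 1.25962.

k = 0.5779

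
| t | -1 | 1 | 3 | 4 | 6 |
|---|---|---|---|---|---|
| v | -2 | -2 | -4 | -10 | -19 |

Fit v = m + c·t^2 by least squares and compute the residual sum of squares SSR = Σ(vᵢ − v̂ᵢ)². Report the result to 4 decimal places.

SSR = 3.6907

AᵀA·[m, c]ᵀ = Aᵀv reads: 5·m + 63·c = -37;  63·m + 1635·c = -884.
(Σ1 = 5, Σt^2 = 63, Σt^2·t^2 = 1635, Σv = -37, Σt^2·v = -884.)
Determinant 5·1635 − 63² = 4206.
m = ((-37)·1635 − 63·(-884))/4206 = -1601/1402; c = (5·(-884) − 63·(-37))/4206 = -2089/4206.
Residuals: -760/2103, -760/2103, 1130/701, -3833/4206, 31/1402; SSR = 15523/4206.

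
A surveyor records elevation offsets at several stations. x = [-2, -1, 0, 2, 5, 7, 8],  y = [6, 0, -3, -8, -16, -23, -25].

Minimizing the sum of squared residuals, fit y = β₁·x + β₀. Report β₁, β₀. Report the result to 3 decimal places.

β₁ = -2.952, β₀ = -1.844

The normal equations are: 147·β₁ + 19·β₀ = -469;  19·β₁ + 7·β₀ = -69.
Eliminating β₀: 7·(row 1) − 19·(row 2) gives 668·β₁ = 7·(-469) − 19·(-69) = -1972, so β₁ = -493/167.
Then β₀ = ((-69) − 19·(-493/167))/7 = -308/167.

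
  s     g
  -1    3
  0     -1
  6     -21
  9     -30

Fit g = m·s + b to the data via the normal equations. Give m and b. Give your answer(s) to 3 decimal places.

m = -3.297, b = -0.710

XᵀX·[m, b]ᵀ = Xᵀg reads: 118·m + 14·b = -399;  14·m + 4·b = -49.
(Σs·s = 118, Σs = 14, Σ1 = 4, Σs·g = -399, Σg = -49.)
Eliminating b: 4·(row 1) − 14·(row 2) gives 276·m = 4·(-399) − 14·(-49) = -910, so m = -455/138.
Then b = ((-49) − 14·(-455/138))/4 = -49/69.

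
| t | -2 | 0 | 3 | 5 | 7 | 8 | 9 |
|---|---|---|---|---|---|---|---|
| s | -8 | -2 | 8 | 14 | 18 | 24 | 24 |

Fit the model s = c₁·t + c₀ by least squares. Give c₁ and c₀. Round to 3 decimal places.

c₁ = 2.994, c₀ = -1.691

From the data, Σt·t = 232, Σt = 30, Σ1 = 7.
And Σt·s = 644, Σs = 78.
So XᵀX·[c₁, c₀]ᵀ = Xᵀs: [[232, 30]; [30, 7]]·[c₁, c₀]ᵀ = [644, 78]ᵀ.
Δ = 232·7 − 30² = 724.
c₁ = (644·7 − 30·78)/724 = 542/181; c₀ = (232·78 − 30·644)/724 = -306/181.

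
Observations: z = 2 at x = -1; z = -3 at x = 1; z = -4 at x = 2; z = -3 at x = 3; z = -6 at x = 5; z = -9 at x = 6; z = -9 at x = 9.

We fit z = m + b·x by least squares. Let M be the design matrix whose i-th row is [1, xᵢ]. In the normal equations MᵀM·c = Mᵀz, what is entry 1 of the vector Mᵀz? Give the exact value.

Entry 1 ↔ basis 1, so (Mᵀz)_{1} = Σᵢ zᵢ = (1)·(2) + (1)·(-3) + (1)·(-4) + (1)·(-3) + (1)·(-6) + (1)·(-9) + (1)·(-9) = -32.

-32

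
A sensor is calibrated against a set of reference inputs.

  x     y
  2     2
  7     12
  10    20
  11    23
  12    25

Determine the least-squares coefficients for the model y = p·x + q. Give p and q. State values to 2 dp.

p = 2.33, q = -3.21

Setting ∂/∂p … = 0 gives: 418·p + 42·q = 841;  42·p + 5·q = 82.
det = 418·5 − 42² = 326.
p = (841·5 − 42·82)/326 = 761/326; q = (418·82 − 42·841)/326 = -523/163.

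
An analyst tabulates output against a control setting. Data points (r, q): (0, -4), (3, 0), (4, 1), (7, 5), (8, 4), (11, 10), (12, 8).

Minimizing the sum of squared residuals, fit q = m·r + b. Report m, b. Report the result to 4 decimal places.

Entries of XᵀX: Σr·r = 403, Σr = 45, Σ1 = 7.
Right-hand side: Σr·q = 277, Σq = 24.
So XᵀX·[m, b]ᵀ = Xᵀq: [[403, 45]; [45, 7]]·[m, b]ᵀ = [277, 24]ᵀ.
Determinant 403·7 − 45² = 796.
m = (277·7 − 45·24)/796 = 859/796; b = (403·24 − 45·277)/796 = -2793/796.

m = 1.0791, b = -3.5088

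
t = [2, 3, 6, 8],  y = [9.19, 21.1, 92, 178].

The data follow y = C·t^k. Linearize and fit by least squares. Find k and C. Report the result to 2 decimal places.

k = 2.13, C = 2.06

Taking logs, ln y = k·ln t + ln C, so regress ln y on ln t.
Sums: Σln t = 5.6630, Σ(ln t)² = 9.2219, Σln y = 14.9710, Σln t·ln y = 23.7646.
Normal system: [[9.2219, 5.6630]; [5.6630, 4]]·[k, ln C]ᵀ = [23.7646, 14.9710]ᵀ.
Δ = 9.2219·4 − (5.6630)² = 4.8184; k = (23.7646·4 − 5.6630·14.9710)/4.8184 = 2.13318, ln C = (9.2219·14.9710 − 5.6630·23.7646)/4.8184 = 0.72271, so C = exp(0.72271) = 2.06001.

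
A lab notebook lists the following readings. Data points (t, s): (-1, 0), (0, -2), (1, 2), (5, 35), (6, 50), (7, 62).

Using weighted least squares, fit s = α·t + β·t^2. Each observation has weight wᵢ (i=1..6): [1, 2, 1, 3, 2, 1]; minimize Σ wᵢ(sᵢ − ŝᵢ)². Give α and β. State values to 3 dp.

With design matrix X, XᵀWX = [[198, 1150]; [1150, 6870]] and XᵀWs = [1561, 9265]ᵀ.
Δ = 198·6870 − 1150² = 37760.
α = (1561·6870 − 1150·9265)/37760 = 1733/944; β = (198·9265 − 1150·1561)/37760 = 983/944.

α = 1.836, β = 1.041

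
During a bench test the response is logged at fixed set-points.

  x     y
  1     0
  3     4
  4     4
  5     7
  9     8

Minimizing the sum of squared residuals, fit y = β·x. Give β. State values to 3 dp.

β = 1.023

The normal equations are: 132·β = 135.
(Σx·x = 132, Σx·y = 135.)
β = 135/132 = 1.02273.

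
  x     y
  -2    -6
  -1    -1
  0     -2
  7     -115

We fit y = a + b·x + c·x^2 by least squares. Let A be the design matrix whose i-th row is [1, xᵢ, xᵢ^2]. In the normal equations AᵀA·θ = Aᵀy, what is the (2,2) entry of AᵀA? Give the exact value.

Row 2 ↔ basis x, column 2 ↔ basis x, so (AᵀA)_{2,2} = Σᵢ (x)·(x) = (-2)·(-2) + (-1)·(-1) + (0)·(0) + (7)·(7) = 54.

54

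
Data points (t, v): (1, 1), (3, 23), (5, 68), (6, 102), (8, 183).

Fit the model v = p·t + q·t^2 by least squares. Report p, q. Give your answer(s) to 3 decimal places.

Sums needed: Σt·t = 135, Σt·t^2 = 881, Σt^2·t^2 = 6099.
Right-hand side: Σt·v = 2486, Σt^2·v = 17292.
Eliminating q: 6099·(row 1) − 881·(row 2) gives 47204·p = 6099·2486 − 881·17292 = -72138, so p = -36069/23602.
Then q = (17292 − 881·(-36069/23602))/6099 = 72127/23602.

p = -1.528, q = 3.056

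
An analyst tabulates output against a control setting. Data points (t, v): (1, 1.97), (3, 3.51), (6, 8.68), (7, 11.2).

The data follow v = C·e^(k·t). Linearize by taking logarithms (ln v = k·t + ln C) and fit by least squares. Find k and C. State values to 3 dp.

k = 0.292, C = 1.469

Let Y = ln v. Fitting Y = k·t + ln C by least squares:
Σt = 17.0000, Σ(t)² = 95.0000, Σln v = 6.5106, Σt·ln v = 34.3224.
Equations: 95.0000·k + 17.0000·ln C = 34.3224;  17.0000·k + 4·ln C = 6.5106.
Solving (det = 91.0000): k = 0.29241, ln C = 0.38489, so C = exp(0.38489) = 1.46945.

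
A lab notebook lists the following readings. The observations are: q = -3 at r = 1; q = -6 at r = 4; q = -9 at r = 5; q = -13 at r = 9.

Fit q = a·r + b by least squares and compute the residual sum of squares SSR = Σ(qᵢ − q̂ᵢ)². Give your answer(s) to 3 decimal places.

Sums needed: Σr·r = 123, Σr = 19, Σ1 = 4.
And Σr·q = -189, Σq = -31.
XᵀX·[a, b]ᵀ = Xᵀq becomes [[123, 19]; [19, 4]]·[a, b]ᵀ = [-189, -31]ᵀ.
Determinant 123·4 − 19² = 131.
a = ((-189)·4 − 19·(-31))/131 = -167/131; b = (123·(-31) − 19·(-189))/131 = -222/131.
Residuals: -4/131, 104/131, -122/131, 22/131; SSR = 200/131.

SSR = 1.527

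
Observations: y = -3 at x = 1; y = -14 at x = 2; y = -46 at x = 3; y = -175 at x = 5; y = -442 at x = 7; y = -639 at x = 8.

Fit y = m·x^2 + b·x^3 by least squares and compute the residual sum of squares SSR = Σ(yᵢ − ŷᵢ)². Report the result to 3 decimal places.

The normal equations are: 7220·m + 52976·b = -67402;  52976·m + 396212·b = -502006.
(Σx^2·x^2 = 7220, Σx^2·x^3 = 52976, Σx^3·x^3 = 396212, Σx^2·y = -67402, Σx^3·y = -502006.)
Δ = 7220·396212 − 52976² = 54194064.
m = ((-67402)·396212 − 52976·(-502006))/54194064 = -4633807/2258086; b = (7220·(-502006) − 52976·(-67402))/54194064 = -2241457/2258086.
Residuals: 50503/1129043, 2426840/1129043, -824177/1129043, 431125/1129043, -1098859/1129043, 636339/1129043; SSR = 7413055/1129043.

SSR = 6.566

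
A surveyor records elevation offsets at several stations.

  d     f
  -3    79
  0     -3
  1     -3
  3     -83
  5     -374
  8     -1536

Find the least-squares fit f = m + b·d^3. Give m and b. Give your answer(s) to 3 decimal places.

m = -1.384, b = -2.996

Compute the Gram sums: Σ1 = 6, Σd^3 = 638, Σd^3·d^3 = 279228.
And Σf = -1920, Σd^3·f = -837559.
XᵀX·[m, b]ᵀ = Xᵀf becomes [[6, 638]; [638, 279228]]·[m, b]ᵀ = [-1920, -837559]ᵀ.
det = 6·279228 − 638² = 1268324.
m = ((-1920)·279228 − 638·(-837559))/1268324 = -8051/5818; b = (6·(-837559) − 638·(-1920))/1268324 = -17433/5818.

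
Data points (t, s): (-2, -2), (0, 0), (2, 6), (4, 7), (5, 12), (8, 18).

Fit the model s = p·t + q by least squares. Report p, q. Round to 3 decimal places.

The normal equations are: 113·p + 17·q = 248;  17·p + 6·q = 41.
(Σt·t = 113, Σt = 17, Σ1 = 6, Σt·s = 248, Σs = 41.)
Δ = 113·6 − 17² = 389.
p = (248·6 − 17·41)/389 = 791/389; q = (113·41 − 17·248)/389 = 417/389.

p = 2.033, q = 1.072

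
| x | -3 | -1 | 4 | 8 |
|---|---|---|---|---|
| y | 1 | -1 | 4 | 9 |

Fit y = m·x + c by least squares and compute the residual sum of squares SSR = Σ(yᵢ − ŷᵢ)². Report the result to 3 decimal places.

SSR = 8.101

From the data, Σx·x = 90, Σx = 8, Σ1 = 4.
And Σx·y = 86, Σy = 13.
Normal equations: [[90, 8]; [8, 4]]·[m, c]ᵀ = [86, 13]ᵀ.
Determinant 90·4 − 8² = 296.
m = (86·4 − 8·13)/296 = 30/37; c = (90·13 − 8·86)/296 = 241/148.
Residuals: 267/148, -269/148, -129/148, 131/148; SSR = 1199/148.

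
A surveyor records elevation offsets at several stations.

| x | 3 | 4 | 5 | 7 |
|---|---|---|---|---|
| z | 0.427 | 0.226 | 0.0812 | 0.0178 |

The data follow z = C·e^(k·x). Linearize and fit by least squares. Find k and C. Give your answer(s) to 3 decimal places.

With ln zᵢ as the transformed response and xᵢ as the regressor:
Σx = 19.0000, Σ(x)² = 99.0000, Σln z = -8.8776, Σx·ln z = -49.2559.
Normal system: [[99.0000, 19.0000]; [19.0000, 4]]·[k, ln C]ᵀ = [-49.2559, -8.8776]ᵀ.
Δ = 99.0000·4 − (19.0000)² = 35.0000; k = (-49.2559·4 − 19.0000·-8.8776)/35.0000 = -0.80998, ln C = (99.0000·-8.8776 − 19.0000·-49.2559)/35.0000 = 1.62802, so C = exp(1.62802) = 5.09378.

k = -0.810, C = 5.094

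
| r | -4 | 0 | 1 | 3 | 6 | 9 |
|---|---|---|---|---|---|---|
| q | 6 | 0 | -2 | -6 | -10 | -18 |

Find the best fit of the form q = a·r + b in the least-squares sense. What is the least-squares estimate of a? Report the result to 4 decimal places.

Setting ∂/∂a … = 0 gives: 143·a + 15·b = -266;  15·a + 6·b = -30.
det = 143·6 − 15² = 633.
a = ((-266)·6 − 15·(-30))/633 = -382/211; b = (143·(-30) − 15·(-266))/633 = -100/211.

a = -1.8104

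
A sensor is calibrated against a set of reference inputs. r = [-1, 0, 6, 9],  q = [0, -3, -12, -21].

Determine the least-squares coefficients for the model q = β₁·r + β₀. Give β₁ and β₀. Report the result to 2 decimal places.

Sums needed: Σr·r = 118, Σr = 14, Σ1 = 4.
Right-hand side: Σr·q = -261, Σq = -36.
Normal equations: [[118, 14]; [14, 4]]·[β₁, β₀]ᵀ = [-261, -36]ᵀ.
Determinant 118·4 − 14² = 276.
β₁ = ((-261)·4 − 14·(-36))/276 = -45/23; β₀ = (118·(-36) − 14·(-261))/276 = -99/46.

β₁ = -1.96, β₀ = -2.15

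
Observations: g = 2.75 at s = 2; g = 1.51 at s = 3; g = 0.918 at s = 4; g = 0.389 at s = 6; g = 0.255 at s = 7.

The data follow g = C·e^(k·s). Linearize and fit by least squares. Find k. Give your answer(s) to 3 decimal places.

With ln gᵢ as the transformed response and sᵢ as the regressor:
Σs = 22.0000, Σ(s)² = 114.0000, Σln g = -0.9725, Σs·ln g = -12.3132.
Normal system: [[114.0000, 22.0000]; [22.0000, 5]]·[k, ln C]ᵀ = [-12.3132, -0.9725]ᵀ.
Δ = 114.0000·5 − (22.0000)² = 86.0000; k = (-12.3132·5 − 22.0000·-0.9725)/86.0000 = -0.46710, ln C = (114.0000·-0.9725 − 22.0000·-12.3132)/86.0000 = 1.86074.

k = -0.467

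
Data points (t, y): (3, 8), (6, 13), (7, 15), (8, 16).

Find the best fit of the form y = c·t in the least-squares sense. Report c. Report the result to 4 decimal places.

c = 2.1203

With design matrix X, XᵀX = [[158]] and Xᵀy = [335]ᵀ.
c = 335/158 = 2.12025.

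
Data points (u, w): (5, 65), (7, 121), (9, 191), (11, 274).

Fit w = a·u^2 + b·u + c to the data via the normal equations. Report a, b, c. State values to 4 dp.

a = 1.6875, b = 7.8500, c = -16.4875

Setting ∂/∂a … = 0 gives: 24228·a + 2528·b + 276·c = 56179;  2528·a + 276·b + 32·c = 5905;  276·a + 32·b + 4·c = 651.
Row-reducing yields a = 27/16, b = 157/20, c = -1319/80.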